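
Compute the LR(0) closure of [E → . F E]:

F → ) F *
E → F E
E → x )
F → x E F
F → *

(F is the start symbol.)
{ [E → . F E], [F → . ) F *], [F → . *], [F → . x E F] }

To compute CLOSURE, for each item [A → α.Bβ] where B is a non-terminal, add [B → .γ] for all productions B → γ; repeat for the newly added items until nothing changes.

Start with: [E → . F E]
  [E → . F E] has the dot before F: add [F → . ) F *], [F → . x E F], [F → . *]
No further items can be added.

CLOSURE = { [E → . F E], [F → . ) F *], [F → . *], [F → . x E F] }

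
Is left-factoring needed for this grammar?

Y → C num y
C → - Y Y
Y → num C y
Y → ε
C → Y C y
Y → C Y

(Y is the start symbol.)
Yes, Y has productions with common prefix 'C'

Left-factoring is needed when two productions for the same non-terminal
share a common prefix on the right-hand side.

Productions for Y:
  Y → C num y
  Y → num C y
  Y → ε
  Y → C Y
Productions for C:
  C → - Y Y
  C → Y C y

Found common prefix 'C' in productions for Y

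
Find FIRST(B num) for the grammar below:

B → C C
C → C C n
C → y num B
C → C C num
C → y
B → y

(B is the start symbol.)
{ 'y' }

FIRST sets of the non-terminals involved (from the grammar, by fixed-point iteration):
  FIRST(B) = { 'y' }

To compute FIRST(B num), process the symbols left to right:
Symbol B is a non-terminal. Add FIRST(B) \ {ε} = { 'y' }
B is not nullable (ε ∉ FIRST(B)), so stop here.
FIRST(B num) = { 'y' }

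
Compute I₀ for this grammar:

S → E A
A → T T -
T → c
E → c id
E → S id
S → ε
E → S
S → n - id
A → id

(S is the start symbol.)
{ [E → . S id], [E → . S], [E → . c id], [S → . E A], [S → . n - id], [S → .], [S' → . S] }

First, augment the grammar with S' → S
I₀ = CLOSURE({ [S' → . S] }):
  [S' → . S] has the dot before S: add [S → . E A], [S → .], [S → . n - id]
  [S → . E A] has the dot before E: add [E → . c id], [E → . S id], [E → . S]
No further items can be added.

I₀ = { [E → . S id], [E → . S], [E → . c id], [S → . E A], [S → . n - id], [S → .], [S' → . S] }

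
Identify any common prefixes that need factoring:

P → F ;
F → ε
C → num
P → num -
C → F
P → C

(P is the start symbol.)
No, left-factoring is not needed

Left-factoring is needed when two productions for the same non-terminal
share a common prefix on the right-hand side.

Productions for P:
  P → F ;
  P → num -
  P → C
Productions for C:
  C → num
  C → F

No common prefixes found.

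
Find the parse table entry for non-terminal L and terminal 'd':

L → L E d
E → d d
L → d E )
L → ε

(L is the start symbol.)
L → L E d, L → d E ), L → ε

To find M[L, 'd'], we find productions for L where 'd' is in the predict set (PREDICT(N → α) = (FIRST(α) \ {ε}) ∪ (FOLLOW(N) if α ⇒* ε)).

Relevant sets:
  FIRST(L) = { 'd', ε }
  FIRST(E) = { 'd' }
  FOLLOW(L) = { $, 'd' }

L → L E d: PREDICT = { 'd' }
  'd' is in predict set, so this production goes in M[L, 'd']
L → d E ): PREDICT = { 'd' }
  'd' is in predict set, so this production goes in M[L, 'd']
L → ε: PREDICT = { $, 'd' }
  'd' is in predict set, so this production goes in M[L, 'd']

M[L, 'd'] = L → L E d, L → d E ), L → ε  (a multiply-defined cell — the grammar is not LL(1))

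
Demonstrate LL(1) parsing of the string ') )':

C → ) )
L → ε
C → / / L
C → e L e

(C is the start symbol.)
Stack is shown with the top on the left.

Stack  Input  Action
--------------------
C $    ) ) $  output C → ) )
) ) $  ) ) $  match ')'
) $    ) $    match ')'
$      $      accept

The string is accepted.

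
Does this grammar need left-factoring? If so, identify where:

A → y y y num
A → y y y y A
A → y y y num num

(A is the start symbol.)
Left-factoring is needed when two productions for the same non-terminal
share a common prefix on the right-hand side.

Productions for A:
  A → y y y num
  A → y y y y A
  A → y y y num num

Found common prefix 'y y y' in productions for A

Answer: Yes, A has productions with common prefix 'y y y'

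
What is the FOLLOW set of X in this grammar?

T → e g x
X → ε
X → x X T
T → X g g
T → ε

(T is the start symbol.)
In X → x X T: X is followed by T, add FIRST(T) \ {ε} = { 'e', 'g', 'x' }
  T is nullable, so FOLLOW(X) is also included — that is the set being defined, nothing new
In T → X g g: X is followed by g g, add FIRST(g g) \ {ε} = { 'g' }

Taking the union: FOLLOW(X) = { 'e', 'g', 'x' }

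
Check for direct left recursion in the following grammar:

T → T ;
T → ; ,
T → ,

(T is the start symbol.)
Yes, T is left-recursive

T → T ;: LEFT RECURSIVE (starts with T)
T → ; ,: starts with ';'
T → ,: starts with ','

The grammar has direct left recursion on: T.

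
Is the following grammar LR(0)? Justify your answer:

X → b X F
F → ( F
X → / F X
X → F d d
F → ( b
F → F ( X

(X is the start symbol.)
A grammar is LR(0) if no state in the canonical LR(0) collection has:
  - both a shift item (dot before a terminal) and a complete item (shift-reduce conflict), or
  - two or more complete items (reduce-reduce conflict; the accept item [X' → X .] counts as a complete item here).

Augment with X' → X and build the canonical LR(0) collection (I0 = CLOSURE({[X' → . X]}), then GOTO on every symbol after a dot until no new states appear). It has 19 states:
  I0: { [F → . ( F], [F → . ( b], [F → . F ( X], [X → . / F X], [X → . F d d], [X → . b X F], [X' → . X] }  — shift
  I1: { [F → ( . F], [F → ( . b], [F → . ( F], [F → . ( b], [F → . F ( X] }  — shift
  I2: { [F → . ( F], [F → . ( b], [F → . F ( X], [X → / . F X] }  — shift
  I3: { [F → F . ( X], [X → F . d d] }  — shift
  I4: { [X' → X .] }  — accept
  I5: { [F → . ( F], [F → . ( b], [F → . F ( X], [X → . / F X], [X → . F d d], [X → . b X F], [X → b . X F] }  — shift
  I6: { [F → . ( F], [F → . ( b], [F → . F ( X], [X → b X . F] }  — shift
  I7: { [F → F . ( X], [X → b X F .] }  — shift, reduce
  I8: { [F → . ( F], [F → . ( b], [F → . F ( X], [F → F ( . X], [X → . / F X], [X → . F d d], [X → . b X F] }  — shift
  I9: { [F → F ( X .] }  — reduce
  I10: { [X → F d . d] }  — shift
  I11: { [X → F d d .] }  — reduce
  I12: { [F → . ( F], [F → . ( b], [F → . F ( X], [F → F . ( X], [X → . / F X], [X → . F d d], [X → . b X F], [X → / F . X] }  — shift
  I13: { [F → ( . F], [F → ( . b], [F → . ( F], [F → . ( b], [F → . F ( X], [F → F ( . X], [X → . / F X], [X → . F d d], [X → . b X F] }  — shift
  I14: { [X → / F X .] }  — reduce
  I15: { [F → ( F .], [F → F . ( X], [X → F . d d] }  — shift, reduce
  I16: { [F → ( b .], [F → . ( F], [F → . ( b], [F → . F ( X], [X → . / F X], [X → . F d d], [X → . b X F], [X → b . X F] }  — shift, reduce
  I17: { [F → ( F .], [F → F . ( X] }  — shift, reduce
  I18: { [F → ( b .] }  — reduce

Conflict in state I7:
  Shift-reduce conflict between [X → b X F .] and [F → F . ( X]
So the grammar is NOT LR(0).

Answer: No. Shift-reduce conflict between [X → b X F .] and [F → F . ( X]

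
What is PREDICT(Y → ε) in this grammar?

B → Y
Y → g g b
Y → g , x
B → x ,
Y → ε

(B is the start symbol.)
PREDICT(Y → ε) = (FIRST(RHS) \ {ε}) ∪ (FOLLOW(Y) if ε ∈ FIRST(RHS), i.e. RHS ⇒* ε)
The right-hand side is ε (FIRST(ε) = { ε }), so the predict set is FOLLOW(Y) = { $ }
PREDICT(Y → ε) = { $ }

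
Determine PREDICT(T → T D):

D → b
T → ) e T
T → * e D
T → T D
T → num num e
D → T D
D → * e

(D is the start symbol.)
{ ')', '*', 'num' }

PREDICT(T → T D) = (FIRST(RHS) \ {ε}) ∪ (FOLLOW(T) if ε ∈ FIRST(RHS), i.e. RHS ⇒* ε)
FIRST(T) = { ')', '*', 'num' }
FIRST(T D) = { ')', '*', 'num' }
ε ∉ FIRST(T D), so FOLLOW(T) is not added.
PREDICT(T → T D) = { ')', '*', 'num' }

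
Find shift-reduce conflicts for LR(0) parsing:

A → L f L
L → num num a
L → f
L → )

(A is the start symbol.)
A shift-reduce conflict occurs when an LR(0) state has both:
  - a complete (reduce) item [A → α .] (dot at the end), and
  - a shift item [B → β . c γ] (dot before a terminal).

Augment with A' → A and build the canonical LR(0) collection (I0 = CLOSURE({[A' → . A]}), then GOTO on every symbol after a dot until no new states appear). It has 10 states:
  I0: { [A → . L f L], [A' → . A], [L → . )], [L → . f], [L → . num num a] }  — shift
  I1: { [L → ) .] }  — reduce
  I2: { [A' → A .] }  — accept
  I3: { [A → L . f L] }  — shift
  I4: { [L → f .] }  — reduce
  I5: { [L → num . num a] }  — shift
  I6: { [L → num num . a] }  — shift
  I7: { [L → num num a .] }  — reduce
  I8: { [A → L f . L], [L → . )], [L → . f], [L → . num num a] }  — shift
  I9: { [A → L f L .] }  — reduce

No state contains both a complete item and a shift item.

Answer: No shift-reduce conflicts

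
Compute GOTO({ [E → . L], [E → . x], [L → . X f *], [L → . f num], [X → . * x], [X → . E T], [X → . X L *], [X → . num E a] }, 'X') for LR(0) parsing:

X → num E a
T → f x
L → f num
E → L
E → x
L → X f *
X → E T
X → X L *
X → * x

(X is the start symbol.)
{ [E → . L], [E → . x], [L → . X f *], [L → . f num], [L → X . f *], [X → . * x], [X → . E T], [X → . X L *], [X → . num E a], [X → X . L *] }

GOTO(I, 'X') = CLOSURE({ [A → αX.β] : [A → α.Xβ] ∈ I, X = 'X' })

Items with dot before 'X', with the dot advanced:
  [L → . X f *] → [L → X . f *]
  [X → . X L *] → [X → X . L *]
Closure of the advanced items:
  [X → X . L *] has the dot before L: add [L → . f num], [L → . X f *]
  [L → . X f *] has the dot before X: add [X → . num E a], [X → . E T], [X → . X L *], [X → . * x]
  [X → . E T] has the dot before E: add [E → . L], [E → . x]

GOTO = { [E → . L], [E → . x], [L → . X f *], [L → . f num], [L → X . f *], [X → . * x], [X → . E T], [X → . X L *], [X → . num E a], [X → X . L *] }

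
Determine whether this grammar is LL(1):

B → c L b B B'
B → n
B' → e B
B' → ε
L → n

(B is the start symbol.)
No. Predict set conflict for B': { 'e' }

A grammar is LL(1) if for each non-terminal N with multiple productions, the predict sets of those productions are pairwise disjoint, where PREDICT(N → α) = (FIRST(α) \ {ε}) ∪ (FOLLOW(N) if α ⇒* ε).

Relevant sets:
  FOLLOW(B') = { $, 'e' }

For B:
  PREDICT(B → c L b B B') = { 'c' }
  PREDICT(B → n) = { 'n' }
For B':
  PREDICT(B' → e B) = { 'e' }
  PREDICT(B' → ε) = { $, 'e' }
L has a single production, so nothing to check there.

Conflict found: Predict set conflict for B': { 'e' }
The grammar is NOT LL(1).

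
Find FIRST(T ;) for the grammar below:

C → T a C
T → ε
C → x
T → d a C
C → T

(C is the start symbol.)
FIRST sets of the non-terminals involved (from the grammar, by fixed-point iteration):
  FIRST(T) = { 'd', ε }

To compute FIRST(T ;), process the symbols left to right:
Symbol T is a non-terminal. Add FIRST(T) \ {ε} = { 'd' }
T is nullable (ε ∈ FIRST(T)), continue to the next symbol.
Symbol ; is a terminal. Add ';' and stop.
FIRST(T ;) = { ';', 'd' }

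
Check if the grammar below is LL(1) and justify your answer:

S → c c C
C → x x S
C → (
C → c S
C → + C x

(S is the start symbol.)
Yes, the grammar is LL(1).

For C:
  PREDICT(C → x x S) = { 'x' }
  PREDICT(C → '(') = { '(' }
  PREDICT(C → c S) = { 'c' }
  PREDICT(C → '+' C x) = { '+' }
S has a single production, so nothing to check there.

All predict sets are disjoint. The grammar IS LL(1).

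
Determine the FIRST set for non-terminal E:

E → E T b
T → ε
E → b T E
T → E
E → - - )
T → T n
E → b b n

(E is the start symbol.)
{ '-', 'b' }

From E → E T b:
  - E is the symbol being defined: contributes nothing new
    E is not nullable, so stop
From E → b T E:
  - b is a terminal: add 'b' and stop
From E → - - ):
  - '-' is a terminal: add '-' and stop
From E → b b n:
  - b is a terminal: add 'b' and stop

Collecting: FIRST(E) = { '-', 'b' }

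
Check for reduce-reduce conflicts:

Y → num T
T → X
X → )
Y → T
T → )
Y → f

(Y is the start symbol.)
Yes — I1: [T → ) .] vs [X → ) .]

A reduce-reduce conflict occurs when an LR(0) state has two complete items [A → α .] and [B → β .] — both call for a reduction, and with no lookahead the parser cannot choose between them.

Augment with Y' → Y and build the canonical LR(0) collection (I0 = CLOSURE({[Y' → . Y]}), then GOTO on every symbol after a dot until no new states appear). It has 8 states:
  I0: { [T → . )], [T → . X], [X → . )], [Y → . T], [Y → . f], [Y → . num T], [Y' → . Y] }  — shift
  I1: { [T → ) .], [X → ) .] }  — 2 reduces
  I2: { [Y → T .] }  — reduce
  I3: { [T → X .] }  — reduce
  I4: { [Y' → Y .] }  — accept
  I5: { [Y → f .] }  — reduce
  I6: { [T → . )], [T → . X], [X → . )], [Y → num . T] }  — shift
  I7: { [Y → num T .] }  — reduce

I1 contains complete items [T → ) .], [X → ) .] — reduce-reduce conflict.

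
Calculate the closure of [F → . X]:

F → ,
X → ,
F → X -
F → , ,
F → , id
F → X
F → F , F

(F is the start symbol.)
Start with: [F → . X]
  [F → . X] has the dot before X: add [X → . ,]
No further items can be added.

CLOSURE = { [F → . X], [X → . ,] }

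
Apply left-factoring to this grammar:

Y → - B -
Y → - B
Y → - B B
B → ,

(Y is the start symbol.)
Left-factoring transforms A → αβ₁ | αβ₂ into A → αA' and A' → β₁ | β₂
(α is the longest common prefix among the alternatives). Repeat until
no nonterminal has two alternatives with a common prefix.

Round 1: Y has alternatives sharing prefix '- B'. Introduce Y': Y → - B Y'
  Add: Y' → -
  Add: Y' → ε
  Add: Y' → B

No remaining common prefixes — done.

Resulting grammar:
Y → - B Y'
Y' → -
Y' → ε
Y' → B
B → ,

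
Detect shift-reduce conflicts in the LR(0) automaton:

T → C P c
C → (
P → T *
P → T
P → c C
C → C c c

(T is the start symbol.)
Yes — I5: [P → T .] vs [P → T . *]; I7: [P → c C .] vs [C → C . c c]

A shift-reduce conflict occurs when an LR(0) state has both:
  - a complete (reduce) item [A → α .] (dot at the end), and
  - a shift item [B → β . c γ] (dot before a terminal).

Augment with T' → T and build the canonical LR(0) collection (I0 = CLOSURE({[T' → . T]}), then GOTO on every symbol after a dot until no new states appear). It has 12 states:
  I0: { [C → . (], [C → . C c c], [T → . C P c], [T' → . T] }  — shift
  I1: { [C → ( .] }  — reduce
  I2: { [C → . (], [C → . C c c], [C → C . c c], [P → . T *], [P → . T], [P → . c C], [T → . C P c], [T → C . P c] }  — shift
  I3: { [T' → T .] }  — accept
  I4: { [T → C P . c] }  — shift
  I5: { [P → T . *], [P → T .] }  — shift, reduce
  I6: { [C → . (], [C → . C c c], [C → C c . c], [P → c . C] }  — shift
  I7: { [C → C . c c], [P → c C .] }  — shift, reduce
  I8: { [C → C c c .] }  — reduce
  I9: { [C → C c . c] }  — shift
  I10: { [P → T * .] }  — reduce
  I11: { [T → C P c .] }  — reduce

I5 contains reduce item [P → T .] and shift item [P → T . *] — shift-reduce conflict.
I7 contains reduce item [P → c C .] and shift item [C → C . c c] — shift-reduce conflict.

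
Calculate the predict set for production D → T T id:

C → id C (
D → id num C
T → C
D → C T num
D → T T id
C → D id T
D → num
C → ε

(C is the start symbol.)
{ 'id', 'num' }

PREDICT(D → T T id) = (FIRST(RHS) \ {ε}) ∪ (FOLLOW(D) if ε ∈ FIRST(RHS), i.e. RHS ⇒* ε)
FIRST(T) = { 'id', 'num', ε }
FIRST(T T id) = { 'id', 'num' }
ε ∉ FIRST(T T id), so FOLLOW(D) is not added.
PREDICT(D → T T id) = { 'id', 'num' }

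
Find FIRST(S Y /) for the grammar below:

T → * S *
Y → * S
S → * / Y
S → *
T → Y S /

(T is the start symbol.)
{ '*' }

FIRST sets of the non-terminals involved (from the grammar, by fixed-point iteration):
  FIRST(S) = { '*' }

To compute FIRST(S Y /), process the symbols left to right:
Symbol S is a non-terminal. Add FIRST(S) \ {ε} = { '*' }
S is not nullable (ε ∉ FIRST(S)), so stop here.
FIRST(S Y /) = { '*' }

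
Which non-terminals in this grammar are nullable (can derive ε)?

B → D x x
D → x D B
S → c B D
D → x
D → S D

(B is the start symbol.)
None

There are no ε-productions, so no non-terminal can derive ε.
No non-terminals are nullable.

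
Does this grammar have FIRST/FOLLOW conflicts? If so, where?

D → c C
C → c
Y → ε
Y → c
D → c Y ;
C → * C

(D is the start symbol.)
A FIRST/FOLLOW conflict occurs when a non-terminal N has a nullable alternative N → β (β ⇒* ε) and another alternative N → α with FIRST(α) ∩ FOLLOW(N) ≠ ∅: on such a lookahead the parser cannot decide between expanding α and letting N vanish via β.

Nullable non-terminals: Y.

Y: nullable alternative(s) Y → ε; FOLLOW(Y) = { ';' }
  Y → ε: FIRST \ {ε} = { } — this is the only nullable alternative, skip
  Y → c: FIRST \ {ε} = { 'c' } — disjoint from FOLLOW(Y)

C, D have no nullable alternative, so no FIRST/FOLLOW check is needed there.

No FIRST/FOLLOW conflicts found.

Answer: No FIRST/FOLLOW conflicts.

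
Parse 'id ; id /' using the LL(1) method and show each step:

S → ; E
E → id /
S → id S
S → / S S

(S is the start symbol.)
Stack is shown with the top on the left.

Stack   Input        Action
---------------------------
S $     id ; id / $  output S → id S
id S $  id ; id / $  match 'id'
S $     ; id / $     output S → ; E
; E $   ; id / $     match ';'
E $     id / $       output E → id /
id / $  id / $       match 'id'
/ $     / $          match '/'
$       $            accept

The string is accepted.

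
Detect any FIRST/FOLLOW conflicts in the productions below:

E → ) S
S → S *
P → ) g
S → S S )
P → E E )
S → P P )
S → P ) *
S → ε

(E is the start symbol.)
Yes. S → S '*' with FOLLOW(S) on { ')', '*' }; S → S S ')' with FOLLOW(S) on { ')', '*' }; S → P P ')' with FOLLOW(S) on { ')' }; S → P ')' '*' with FOLLOW(S) on { ')' }

A FIRST/FOLLOW conflict occurs when a non-terminal N has a nullable alternative N → β (β ⇒* ε) and another alternative N → α with FIRST(α) ∩ FOLLOW(N) ≠ ∅: on such a lookahead the parser cannot decide between expanding α and letting N vanish via β.

Nullable non-terminals: S.
FIRST sets used below: FIRST(S) = { ')', '*', ε }, FIRST(P) = { ')' }

S: nullable alternative(s) S → ε; FOLLOW(S) = { $, ')', '*' }
  S → S *: FIRST \ {ε} = { ')', '*' } — overlaps FOLLOW(S) on { ')', '*' }: CONFLICT
  S → S S ): FIRST \ {ε} = { ')', '*' } — overlaps FOLLOW(S) on { ')', '*' }: CONFLICT
  S → P P ): FIRST \ {ε} = { ')' } — overlaps FOLLOW(S) on { ')' }: CONFLICT
  S → P ) *: FIRST \ {ε} = { ')' } — overlaps FOLLOW(S) on { ')' }: CONFLICT
  S → ε: FIRST \ {ε} = { } — this is the only nullable alternative, skip

E, P have no nullable alternative, so no FIRST/FOLLOW check is needed there.

So the grammar has 4 FIRST/FOLLOW conflicts (marked CONFLICT above).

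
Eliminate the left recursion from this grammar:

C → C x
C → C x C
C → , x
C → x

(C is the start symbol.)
C → , x C'
C → x C'
C' → x C'
C' → x C C'
C' → ε

C is directly left-recursive. The standard transformation for
  A → A α₁ | ... | A α_m | β₁ | ... | β_n
is
  A  → β₁ A' | ... | β_n A'
  A' → α₁ A' | ... | α_m A' | ε

C → , x becomes C → , x C'
C → x becomes C → x C'
C → C x becomes C' → x C'
C → C x C becomes C' → x C C'
Add C' → ε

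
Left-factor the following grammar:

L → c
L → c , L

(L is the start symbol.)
L → c L'
L' → ε
L' → , L

Left-factoring transforms A → αβ₁ | αβ₂ into A → αA' and A' → β₁ | β₂
(α is the longest common prefix among the alternatives). Repeat until
no nonterminal has two alternatives with a common prefix.

Round 1: L has alternatives sharing prefix 'c'. Introduce L': L → c L'
  Add: L' → ε
  Add: L' → , L

No remaining common prefixes — done.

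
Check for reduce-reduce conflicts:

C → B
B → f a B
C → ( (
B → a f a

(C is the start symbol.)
No reduce-reduce conflicts

Augment with C' → C and build the canonical LR(0) collection (I0 = CLOSURE({[C' → . C]}), then GOTO on every symbol after a dot until no new states appear). It has 11 states:
  I0: { [B → . a f a], [B → . f a B], [C → . ( (], [C → . B], [C' → . C] }  — shift
  I1: { [C → ( . (] }  — shift
  I2: { [C → B .] }  — reduce
  I3: { [C' → C .] }  — accept
  I4: { [B → a . f a] }  — shift
  I5: { [B → f . a B] }  — shift
  I6: { [B → . a f a], [B → . f a B], [B → f a . B] }  — shift
  I7: { [B → f a B .] }  — reduce
  I8: { [B → a f . a] }  — shift
  I9: { [B → a f a .] }  — reduce
  I10: { [C → ( ( .] }  — reduce

No state contains more than one complete item.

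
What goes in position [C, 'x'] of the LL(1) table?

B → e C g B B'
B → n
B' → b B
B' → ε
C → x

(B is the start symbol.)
To find M[C, 'x'], we find productions for C where 'x' is in the predict set (PREDICT(N → α) = (FIRST(α) \ {ε}) ∪ (FOLLOW(N) if α ⇒* ε)).

C → x: PREDICT = { 'x' }
  'x' is in predict set, so this production goes in M[C, 'x']

M[C, 'x'] = C → x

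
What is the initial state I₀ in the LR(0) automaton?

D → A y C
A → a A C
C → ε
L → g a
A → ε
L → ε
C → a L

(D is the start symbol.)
First, augment the grammar with D' → D
I₀ = CLOSURE({ [D' → . D] }):
  [D' → . D] has the dot before D: add [D → . A y C]
  [D → . A y C] has the dot before A: add [A → . a A C], [A → .]
No further items can be added.

I₀ = { [A → . a A C], [A → .], [D → . A y C], [D' → . D] }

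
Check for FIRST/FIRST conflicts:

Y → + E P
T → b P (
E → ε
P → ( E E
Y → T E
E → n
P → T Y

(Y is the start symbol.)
A FIRST/FIRST conflict occurs when two productions N → α and N → β for the same non-terminal have FIRST(α) ∩ FIRST(β) ≠ ∅ (with ε ∈ FIRST of a nullable right-hand side, so two nullable alternatives also conflict).

FIRST sets of the non-terminals at (or reachable through a nullable prefix from) the front of some alternative:
  FIRST(T) = { 'b' }

Productions for Y:
  Y → + E P: FIRST = { '+' }
  Y → T E: FIRST = { 'b' }
Productions for E:
  E → ε: FIRST = { ε }
  E → n: FIRST = { 'n' }
Productions for P:
  P → ( E E: FIRST = { '(' }
  P → T Y: FIRST = { 'b' }
T has only one production, so no FIRST/FIRST conflict is possible there.

All alternatives of each non-terminal have pairwise disjoint FIRST sets.

Answer: No FIRST/FIRST conflicts.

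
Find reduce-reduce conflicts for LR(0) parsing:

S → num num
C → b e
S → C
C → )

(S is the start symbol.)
A reduce-reduce conflict occurs when an LR(0) state has two complete items [A → α .] and [B → β .] — both call for a reduction, and with no lookahead the parser cannot choose between them.

Augment with S' → S and build the canonical LR(0) collection (I0 = CLOSURE({[S' → . S]}), then GOTO on every symbol after a dot until no new states appear). It has 8 states:
  I0: { [C → . )], [C → . b e], [S → . C], [S → . num num], [S' → . S] }  — shift
  I1: { [C → ) .] }  — reduce
  I2: { [S → C .] }  — reduce
  I3: { [S' → S .] }  — accept
  I4: { [C → b . e] }  — shift
  I5: { [S → num . num] }  — shift
  I6: { [S → num num .] }  — reduce
  I7: { [C → b e .] }  — reduce

No state contains more than one complete item.

Answer: No reduce-reduce conflicts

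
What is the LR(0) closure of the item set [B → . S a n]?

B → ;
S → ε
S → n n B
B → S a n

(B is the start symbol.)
To compute CLOSURE, for each item [A → α.Bβ] where B is a non-terminal, add [B → .γ] for all productions B → γ; repeat for the newly added items until nothing changes.

Start with: [B → . S a n]
  [B → . S a n] has the dot before S: add [S → .], [S → . n n B]
No further items can be added.

CLOSURE = { [B → . S a n], [S → . n n B], [S → .] }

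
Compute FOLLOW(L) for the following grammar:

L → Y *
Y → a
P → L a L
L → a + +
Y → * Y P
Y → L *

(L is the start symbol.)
To compute FOLLOW(L), find every occurrence of L on a right-hand side N → α L β: add FIRST(β) \ {ε}, and if β is empty or nullable also add FOLLOW(N). Iterate to a fixed point.

L is the start symbol, so $ ∈ FOLLOW(L).
In P → L a L: L is followed by a L, add FIRST(a L) \ {ε} = { 'a' }
In P → L a L: L is at the end, add FOLLOW(P)
In Y → L *: L is followed by '*', add FIRST('*') \ {ε} = { '*' }

The FOLLOW sets referred to above (computed the same way, to a fixed point):
  FOLLOW(P) = { '*', 'a' }

Taking the union: FOLLOW(L) = { $, '*', 'a' }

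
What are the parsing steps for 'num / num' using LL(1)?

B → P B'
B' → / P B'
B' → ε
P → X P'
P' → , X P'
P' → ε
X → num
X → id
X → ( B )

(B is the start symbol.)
LL(1) parsing maintains a stack (initially the start symbol over $) and the input. At each step: if the stack top is a terminal, match it against the current input token; if it is a non-terminal N, replace it with the RHS of M[N, lookahead] (the unique production whose predict set contains the lookahead).

Stack is shown with the top on the left.

Stack        Input        Action
--------------------------------
B $          num / num $  output B → P B'
P B' $       num / num $  output P → X P'
X P' B' $    num / num $  output X → num
num P' B' $  num / num $  match 'num'
P' B' $      / num $      output P' → ε
B' $         / num $      output B' → / P B'
/ P B' $     / num $      match '/'
P B' $       num $        output P → X P'
X P' B' $    num $        output X → num
num P' B' $  num $        match 'num'
P' B' $      $            output P' → ε
B' $         $            output B' → ε
$            $            accept

The string is accepted.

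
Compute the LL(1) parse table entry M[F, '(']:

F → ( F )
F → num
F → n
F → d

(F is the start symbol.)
F → ( F )

To find M[F, '('], we find productions for F where '(' is in the predict set (PREDICT(N → α) = (FIRST(α) \ {ε}) ∪ (FOLLOW(N) if α ⇒* ε)).

F → ( F ): PREDICT = { '(' }
  '(' is in predict set, so this production goes in M[F, '(']
F → num: PREDICT = { 'num' }
F → n: PREDICT = { 'n' }
F → d: PREDICT = { 'd' }

M[F, '('] = F → ( F )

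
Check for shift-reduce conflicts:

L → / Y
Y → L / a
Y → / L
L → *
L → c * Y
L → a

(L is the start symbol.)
A shift-reduce conflict occurs when an LR(0) state has both:
  - a complete (reduce) item [A → α .] (dot at the end), and
  - a shift item [B → β . c γ] (dot before a terminal).

Augment with L' → L and build the canonical LR(0) collection (I0 = CLOSURE({[L' → . L]}), then GOTO on every symbol after a dot until no new states appear). It has 14 states:
  I0: { [L → . *], [L → . / Y], [L → . a], [L → . c * Y], [L' → . L] }  — shift
  I1: { [L → * .] }  — reduce
  I2: { [L → . *], [L → . / Y], [L → . a], [L → . c * Y], [L → / . Y], [Y → . / L], [Y → . L / a] }  — shift
  I3: { [L' → L .] }  — accept
  I4: { [L → a .] }  — reduce
  I5: { [L → c . * Y] }  — shift
  I6: { [L → . *], [L → . / Y], [L → . a], [L → . c * Y], [L → c * . Y], [Y → . / L], [Y → . L / a] }  — shift
  I7: { [L → . *], [L → . / Y], [L → . a], [L → . c * Y], [L → / . Y], [Y → . / L], [Y → . L / a], [Y → / . L] }  — shift
  I8: { [Y → L . / a] }  — shift
  I9: { [L → c * Y .] }  — reduce
  I10: { [Y → L / . a] }  — shift
  I11: { [Y → L / a .] }  — reduce
  I12: { [Y → / L .], [Y → L . / a] }  — shift, reduce
  I13: { [L → / Y .] }  — reduce

I12 contains reduce item [Y → / L .] and shift item [Y → L . / a] — shift-reduce conflict.

Answer: Yes — I12: [Y → / L .] vs [Y → L . / a]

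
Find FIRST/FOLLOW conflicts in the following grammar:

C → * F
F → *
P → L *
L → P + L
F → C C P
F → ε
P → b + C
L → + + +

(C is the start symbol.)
Yes. F → '*' with FOLLOW(F) on { '*' }; F → C C P with FOLLOW(F) on { '*' }

A FIRST/FOLLOW conflict occurs when a non-terminal N has a nullable alternative N → β (β ⇒* ε) and another alternative N → α with FIRST(α) ∩ FOLLOW(N) ≠ ∅: on such a lookahead the parser cannot decide between expanding α and letting N vanish via β.

Nullable non-terminals: F.
FIRST sets used below: FIRST(C) = { '*' }

F: nullable alternative(s) F → ε; FOLLOW(F) = { $, '*', '+', 'b' }
  F → *: FIRST \ {ε} = { '*' } — overlaps FOLLOW(F) on { '*' }: CONFLICT
  F → C C P: FIRST \ {ε} = { '*' } — overlaps FOLLOW(F) on { '*' }: CONFLICT
  F → ε: FIRST \ {ε} = { } — this is the only nullable alternative, skip

C, L, P have no nullable alternative, so no FIRST/FOLLOW check is needed there.

So the grammar has 2 FIRST/FOLLOW conflicts (marked CONFLICT above).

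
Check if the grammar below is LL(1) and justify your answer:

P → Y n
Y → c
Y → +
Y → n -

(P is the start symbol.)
Yes, the grammar is LL(1).

For Y:
  PREDICT(Y → c) = { 'c' }
  PREDICT(Y → '+') = { '+' }
  PREDICT(Y → n '-') = { 'n' }
P has a single production, so nothing to check there.

All predict sets are disjoint. The grammar IS LL(1).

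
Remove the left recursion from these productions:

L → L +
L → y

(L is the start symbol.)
L is directly left-recursive. The standard transformation for
  A → A α₁ | ... | A α_m | β₁ | ... | β_n
is
  A  → β₁ A' | ... | β_n A'
  A' → α₁ A' | ... | α_m A' | ε

L → y becomes L → y L'
L → L + becomes L' → + L'
Add L' → ε

Resulting grammar:
L → y L'
L' → + L'
L' → ε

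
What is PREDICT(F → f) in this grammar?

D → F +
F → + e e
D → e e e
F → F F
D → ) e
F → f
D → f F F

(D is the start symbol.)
{ 'f' }

PREDICT(F → f) = (FIRST(RHS) \ {ε}) ∪ (FOLLOW(F) if ε ∈ FIRST(RHS), i.e. RHS ⇒* ε)
FIRST(f) = { 'f' }
ε ∉ FIRST(f), so FOLLOW(F) is not added.
PREDICT(F → f) = { 'f' }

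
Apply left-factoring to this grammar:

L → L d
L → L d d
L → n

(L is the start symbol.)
Left-factoring transforms A → αβ₁ | αβ₂ into A → αA' and A' → β₁ | β₂
(α is the longest common prefix among the alternatives). Repeat until
no nonterminal has two alternatives with a common prefix.

Round 1: L has alternatives sharing prefix 'L d'. Introduce L': L → L d L'
  Add: L' → ε
  Add: L' → d

No remaining common prefixes — done.

Resulting grammar:
L → L d L'
L' → ε
L' → d
L → n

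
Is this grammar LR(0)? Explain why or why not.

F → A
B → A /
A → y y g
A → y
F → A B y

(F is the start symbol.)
No. Shift-reduce conflict between [F → A .] and [A → . y]

Augment with F' → F and build the canonical LR(0) collection (I0 = CLOSURE({[F' → . F]}), then GOTO on every symbol after a dot until no new states appear). It has 10 states:
  I0: { [A → . y y g], [A → . y], [F → . A B y], [F → . A], [F' → . F] }  — shift
  I1: { [A → . y y g], [A → . y], [B → . A /], [F → A . B y], [F → A .] }  — shift, reduce
  I2: { [F' → F .] }  — accept
  I3: { [A → y . y g], [A → y .] }  — shift, reduce
  I4: { [A → y y . g] }  — shift
  I5: { [A → y y g .] }  — reduce
  I6: { [B → A . /] }  — shift
  I7: { [F → A B . y] }  — shift
  I8: { [F → A B y .] }  — reduce
  I9: { [B → A / .] }  — reduce

Conflict in state I1:
  Shift-reduce conflict between [F → A .] and [A → . y]
So the grammar is NOT LR(0).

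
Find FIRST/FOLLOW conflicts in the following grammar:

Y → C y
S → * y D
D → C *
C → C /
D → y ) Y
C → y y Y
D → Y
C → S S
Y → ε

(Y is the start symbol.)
Yes. Y → C y with FOLLOW(Y) on { '*', 'y' }; D → C '*' with FOLLOW(D) on { '*', 'y' }; D → y ')' Y with FOLLOW(D) on { 'y' }

A FIRST/FOLLOW conflict occurs when a non-terminal N has a nullable alternative N → β (β ⇒* ε) and another alternative N → α with FIRST(α) ∩ FOLLOW(N) ≠ ∅: on such a lookahead the parser cannot decide between expanding α and letting N vanish via β.

Nullable non-terminals: D, Y.
FIRST sets used below: FIRST(C) = { '*', 'y' }, FIRST(Y) = { '*', 'y', ε }

D: nullable alternative(s) D → Y; FOLLOW(D) = { '*', '/', 'y' }
  D → C *: FIRST \ {ε} = { '*', 'y' } — overlaps FOLLOW(D) on { '*', 'y' }: CONFLICT
  D → y ) Y: FIRST \ {ε} = { 'y' } — overlaps FOLLOW(D) on { 'y' }: CONFLICT
  D → Y: FIRST \ {ε} = { '*', 'y' } — this is the only nullable alternative, skip

Y: nullable alternative(s) Y → ε; FOLLOW(Y) = { $, '*', '/', 'y' }
  Y → C y: FIRST \ {ε} = { '*', 'y' } — overlaps FOLLOW(Y) on { '*', 'y' }: CONFLICT
  Y → ε: FIRST \ {ε} = { } — this is the only nullable alternative, skip

C, S have no nullable alternative, so no FIRST/FOLLOW check is needed there.

So the grammar has 3 FIRST/FOLLOW conflicts (marked CONFLICT above).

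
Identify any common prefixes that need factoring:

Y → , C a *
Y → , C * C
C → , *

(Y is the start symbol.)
Yes, Y has productions with common prefix ', C'

Left-factoring is needed when two productions for the same non-terminal
share a common prefix on the right-hand side.

Productions for Y:
  Y → , C a *
  Y → , C * C

Found common prefix ', C' in productions for Y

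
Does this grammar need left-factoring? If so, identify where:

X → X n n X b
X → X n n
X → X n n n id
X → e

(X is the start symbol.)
Yes, X has productions with common prefix 'X n n'

Left-factoring is needed when two productions for the same non-terminal
share a common prefix on the right-hand side.

Productions for X:
  X → X n n X b
  X → X n n
  X → X n n n id
  X → e

Found common prefix 'X n n' in productions for X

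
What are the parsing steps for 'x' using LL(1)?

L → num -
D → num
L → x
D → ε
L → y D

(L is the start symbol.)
LL(1) parsing maintains a stack (initially the start symbol over $) and the input. At each step: if the stack top is a terminal, match it against the current input token; if it is a non-terminal N, replace it with the RHS of M[N, lookahead] (the unique production whose predict set contains the lookahead).

Stack is shown with the top on the left.

Stack  Input  Action
--------------------
L $    x $    output L → x
x $    x $    match 'x'
$      $      accept

The string is accepted.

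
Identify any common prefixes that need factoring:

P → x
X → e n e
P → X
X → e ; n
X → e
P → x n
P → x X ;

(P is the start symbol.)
Left-factoring is needed when two productions for the same non-terminal
share a common prefix on the right-hand side.

Productions for P:
  P → x
  P → X
  P → x n
  P → x X ;
Productions for X:
  X → e n e
  X → e ; n
  X → e

Found common prefix 'x' in productions for P
Found common prefix 'e' in productions for X

Answer: Yes, P has productions with common prefix 'x'; X has productions with common prefix 'e'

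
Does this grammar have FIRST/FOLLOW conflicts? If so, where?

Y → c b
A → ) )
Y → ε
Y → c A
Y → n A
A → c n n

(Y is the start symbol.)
Nullable non-terminals: Y.

Y: nullable alternative(s) Y → ε; FOLLOW(Y) = { $ }
  Y → c b: FIRST \ {ε} = { 'c' } — disjoint from FOLLOW(Y)
  Y → ε: FIRST \ {ε} = { } — this is the only nullable alternative, skip
  Y → c A: FIRST \ {ε} = { 'c' } — disjoint from FOLLOW(Y)
  Y → n A: FIRST \ {ε} = { 'n' } — disjoint from FOLLOW(Y)

A has no nullable alternative, so no FIRST/FOLLOW check is needed there.

No FIRST/FOLLOW conflicts found.

Answer: No FIRST/FOLLOW conflicts.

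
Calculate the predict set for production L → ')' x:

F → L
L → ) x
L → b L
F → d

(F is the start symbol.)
PREDICT(L → ')' x) = (FIRST(RHS) \ {ε}) ∪ (FOLLOW(L) if ε ∈ FIRST(RHS), i.e. RHS ⇒* ε)
FIRST(')' x) = { ')' }
ε ∉ FIRST(')' x), so FOLLOW(L) is not added.
PREDICT(L → ')' x) = { ')' }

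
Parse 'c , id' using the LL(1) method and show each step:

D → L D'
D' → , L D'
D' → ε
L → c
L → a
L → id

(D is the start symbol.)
LL(1) parsing maintains a stack (initially the start symbol over $) and the input. At each step: if the stack top is a terminal, match it against the current input token; if it is a non-terminal N, replace it with the RHS of M[N, lookahead] (the unique production whose predict set contains the lookahead).

Stack is shown with the top on the left.

Stack     Input     Action
--------------------------
D $       c , id $  output D → L D'
L D' $    c , id $  output L → c
c D' $    c , id $  match 'c'
D' $      , id $    output D' → , L D'
, L D' $  , id $    match ','
L D' $    id $      output L → id
id D' $   id $      match 'id'
D' $      $         output D' → ε
$         $         accept

The string is accepted.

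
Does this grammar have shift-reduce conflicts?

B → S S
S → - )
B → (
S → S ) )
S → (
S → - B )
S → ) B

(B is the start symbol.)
Yes — I8: [B → S S .] vs [S → S . ) )]; I11: [S → S ) ) .] vs [B → . (]; I13: [S → - ) .] vs [B → . (]

A shift-reduce conflict occurs when an LR(0) state has both:
  - a complete (reduce) item [A → α .] (dot at the end), and
  - a shift item [B → β . c γ] (dot before a terminal).

Augment with B' → B and build the canonical LR(0) collection (I0 = CLOSURE({[B' → . B]}), then GOTO on every symbol after a dot until no new states appear). It has 16 states:
  I0: { [B → . (], [B → . S S], [B' → . B], [S → . (], [S → . ) B], [S → . - )], [S → . - B )], [S → . S ) )] }  — shift
  I1: { [B → ( .], [S → ( .] }  — 2 reduces
  I2: { [B → . (], [B → . S S], [S → ) . B], [S → . (], [S → . ) B], [S → . - )], [S → . - B )], [S → . S ) )] }  — shift
  I3: { [B → . (], [B → . S S], [S → - . )], [S → - . B )], [S → . (], [S → . ) B], [S → . - )], [S → . - B )], [S → . S ) )] }  — shift
  I4: { [B' → B .] }  — accept
  I5: { [B → S . S], [S → . (], [S → . ) B], [S → . - )], [S → . - B )], [S → . S ) )], [S → S . ) )] }  — shift
  I6: { [S → ( .] }  — reduce
  I7: { [B → . (], [B → . S S], [S → ) . B], [S → . (], [S → . ) B], [S → . - )], [S → . - B )], [S → . S ) )], [S → S ) . )] }  — shift
  I8: { [B → S S .], [S → S . ) )] }  — shift, reduce
  I9: { [S → S ) . )] }  — shift
  I10: { [S → S ) ) .] }  — reduce
  I11: { [B → . (], [B → . S S], [S → ) . B], [S → . (], [S → . ) B], [S → . - )], [S → . - B )], [S → . S ) )], [S → S ) ) .] }  — shift, reduce
  I12: { [S → ) B .] }  — reduce
  I13: { [B → . (], [B → . S S], [S → ) . B], [S → - ) .], [S → . (], [S → . ) B], [S → . - )], [S → . - B )], [S → . S ) )] }  — shift, reduce
  I14: { [S → - B . )] }  — shift
  I15: { [S → - B ) .] }  — reduce

I8 contains reduce item [B → S S .] and shift item [S → S . ) )] — shift-reduce conflict.
I11 contains reduce item [S → S ) ) .] and shift items [B → . (], [S → . (], [S → . ) B], [S → . - )], [S → . - B )] — shift-reduce conflict.
I13 contains reduce item [S → - ) .] and shift items [B → . (], [S → . (], [S → . ) B], [S → . - )], [S → . - B )] — shift-reduce conflict.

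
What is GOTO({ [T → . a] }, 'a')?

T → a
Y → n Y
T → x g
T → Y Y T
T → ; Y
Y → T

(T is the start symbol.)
{ [T → a .] }

GOTO(I, 'a') = CLOSURE({ [A → αX.β] : [A → α.Xβ] ∈ I, X = 'a' })

Items with dot before 'a', with the dot advanced:
  [T → . a] → [T → a .]
Closure adds nothing (no advanced item has the dot before a non-terminal).

GOTO = { [T → a .] }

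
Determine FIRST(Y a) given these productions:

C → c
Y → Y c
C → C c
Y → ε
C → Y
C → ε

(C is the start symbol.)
{ 'a', 'c' }

FIRST sets of the non-terminals involved (from the grammar, by fixed-point iteration):
  FIRST(Y) = { 'c', ε }

To compute FIRST(Y a), process the symbols left to right:
Symbol Y is a non-terminal. Add FIRST(Y) \ {ε} = { 'c' }
Y is nullable (ε ∈ FIRST(Y)), continue to the next symbol.
Symbol a is a terminal. Add 'a' and stop.
FIRST(Y a) = { 'a', 'c' }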